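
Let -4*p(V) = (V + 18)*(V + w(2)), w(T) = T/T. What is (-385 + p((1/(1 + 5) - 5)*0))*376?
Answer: -146452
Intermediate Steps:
w(T) = 1
p(V) = -(1 + V)*(18 + V)/4 (p(V) = -(V + 18)*(V + 1)/4 = -(18 + V)*(1 + V)/4 = -(1 + V)*(18 + V)/4)
(-385 + p((1/(1 + 5) - 5)*0))*376 = (-385 + (-9/2 - 19*(1/(1 + 5) - 5)*0/4 - ((1/(1 + 5) - 5)*0)²/4))*376 = (-385 + (-9/2 - 19*(1/6 - 5)*0/4 - ((1/6 - 5)*0)²/4))*376 = (-385 + (-9/2 - 19*(⅙ - 5)*0/4 - ((⅙ - 5)*0)²/4))*376 = (-385 + (-9/2 - (-551)*0/24 - (-29/6*0)²/4))*376 = (-385 + (-9/2 - 19/4*0 - ¼*0²))*376 = (-385 + (-9/2 + 0 - ¼*0))*376 = (-385 + (-9/2 + 0 + 0))*376 = (-385 - 9/2)*376 = -779/2*376 = -146452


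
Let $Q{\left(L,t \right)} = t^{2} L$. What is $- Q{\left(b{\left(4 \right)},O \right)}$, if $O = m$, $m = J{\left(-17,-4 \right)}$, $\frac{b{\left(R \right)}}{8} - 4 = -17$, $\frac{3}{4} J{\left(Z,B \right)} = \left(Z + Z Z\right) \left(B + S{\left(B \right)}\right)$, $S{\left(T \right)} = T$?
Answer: $\frac{7879000064}{9} \approx 8.7544 \cdot 10^{8}$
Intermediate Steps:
$J{\left(Z,B \right)} = \frac{8 B \left(Z + Z^{2}\right)}{3}$ ($J{\left(Z,B \right)} = \frac{4 \left(Z + Z Z\right) \left(B + B\right)}{3} = \frac{4 \left(Z + Z^{2}\right) 2 B}{3} = \frac{4 \cdot 2 B \left(Z + Z^{2}\right)}{3} = \frac{8 B \left(Z + Z^{2}\right)}{3}$)
$b{\left(R \right)} = -104$ ($b{\left(R \right)} = 32 + 8 \left(-17\right) = 32 - 136 = -104$)
$m = - \frac{8704}{3}$ ($m = \frac{8}{3} \left(-4\right) \left(-17\right) \left(1 - 17\right) = \frac{8}{3} \left(-4\right) \left(-17\right) \left(-16\right) = - \frac{8704}{3} \approx -2901.3$)
$O = - \frac{8704}{3} \approx -2901.3$
$Q{\left(L,t \right)} = L t^{2}$
$- Q{\left(b{\left(4 \right)},O \right)} = - \left(-104\right) \left(- \frac{8704}{3}\right)^{2} = - \frac{\left(-104\right) 75759616}{9} = \left(-1\right) \left(- \frac{7879000064}{9}\right) = \frac{7879000064}{9}$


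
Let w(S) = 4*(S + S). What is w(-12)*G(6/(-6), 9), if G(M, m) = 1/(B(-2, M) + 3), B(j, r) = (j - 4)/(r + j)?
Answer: -96/5 ≈ -19.200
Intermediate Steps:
B(j, r) = (-4 + j)/(j + r)
w(S) = 8*S (w(S) = 4*(2*S) = 8*S)
G(M, m) = 1/(3 - 6/(-2 + M)) (G(M, m) = 1/((-4 - 2)/(-2 + M) + 3) = 1/(-6/(-2 + M) + 3) = 1/(3 - 6/(-2 + M)))
w(-12)*G(6/(-6), 9) = (8*(-12))*((-2 + 6/(-6))/(3*(-4 + 6/(-6)))) = -32*(-2 + 6*(-⅙))/(-4 + 6*(-⅙)) = -32*(-2 - 1)/(-4 - 1) = -32*(-3)/(-5) = -32*(-1)*(-3)/5 = -96*⅕ = -96/5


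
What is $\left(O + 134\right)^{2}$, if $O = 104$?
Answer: $56644$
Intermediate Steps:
$\left(O + 134\right)^{2} = \left(104 + 134\right)^{2} = 238^{2} = 56644$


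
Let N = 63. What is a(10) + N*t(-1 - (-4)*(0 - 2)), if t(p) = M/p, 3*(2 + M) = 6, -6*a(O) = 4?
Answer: -2/3 ≈ -0.66667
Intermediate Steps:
a(O) = -2/3 (a(O) = -1/6*4 = -2/3)
M = 0 (M = -2 + (1/3)*6 = -2 + 2 = 0)
t(p) = 0 (t(p) = 0/p = 0)
a(10) + N*t(-1 - (-4)*(0 - 2)) = -2/3 + 63*0 = -2/3 + 0 = -2/3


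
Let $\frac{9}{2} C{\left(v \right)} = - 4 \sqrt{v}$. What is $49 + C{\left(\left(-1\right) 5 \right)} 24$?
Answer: $49 - \frac{64 i \sqrt{5}}{3} \approx 49.0 - 47.703 i$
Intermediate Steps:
$C{\left(v \right)} = - \frac{8 \sqrt{v}}{9}$ ($C{\left(v \right)} = \frac{2 \left(- 4 \sqrt{v}\right)}{9} = - \frac{8 \sqrt{v}}{9}$)
$49 + C{\left(\left(-1\right) 5 \right)} 24 = 49 + - \frac{8 \sqrt{\left(-1\right) 5}}{9} \cdot 24 = 49 + - \frac{8 \sqrt{-5}}{9} \cdot 24 = 49 + - \frac{8 i \sqrt{5}}{9} \cdot 24 = 49 - \frac{64 i \sqrt{5}}{3}$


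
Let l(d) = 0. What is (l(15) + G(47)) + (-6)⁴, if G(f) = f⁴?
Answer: 4880977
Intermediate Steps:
(l(15) + G(47)) + (-6)⁴ = (0 + 47⁴) + (-6)⁴ = (0 + 4879681) + 1296 = 4879681 + 1296 = 4880977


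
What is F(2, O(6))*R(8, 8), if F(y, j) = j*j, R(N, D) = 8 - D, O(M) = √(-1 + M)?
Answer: 0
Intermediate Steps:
F(y, j) = j²
F(2, O(6))*R(8, 8) = (√(-1 + 6))²*(8 - 1*8) = (√5)²*(8 - 8) = 5*0 = 0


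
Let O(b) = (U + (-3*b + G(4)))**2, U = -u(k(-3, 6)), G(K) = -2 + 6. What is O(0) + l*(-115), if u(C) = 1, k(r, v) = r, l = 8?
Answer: -911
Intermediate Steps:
G(K) = 4
U = -1 (U = -1*1 = -1)
O(b) = (3 - 3*b)**2 (O(b) = (-1 + (-3*b + 4))**2 = (-1 + (4 - 3*b))**2 = (3 - 3*b)**2)
O(0) + l*(-115) = 9*(-1 + 0)**2 + 8*(-115) = 9*(-1)**2 - 920 = 9*1 - 920 = 9 - 920 = -911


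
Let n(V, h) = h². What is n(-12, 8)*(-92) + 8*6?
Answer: -5840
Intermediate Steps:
n(-12, 8)*(-92) + 8*6 = 8²*(-92) + 8*6 = 64*(-92) + 48 = -5888 + 48 = -5840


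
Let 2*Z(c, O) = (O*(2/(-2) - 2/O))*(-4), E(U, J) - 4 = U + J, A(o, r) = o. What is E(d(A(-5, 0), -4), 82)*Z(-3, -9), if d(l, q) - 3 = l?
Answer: -1176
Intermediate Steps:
d(l, q) = 3 + l
E(U, J) = 4 + J + U (E(U, J) = 4 + (U + J) = 4 + (J + U) = 4 + J + U)
Z(c, O) = -2*O*(-1 - 2/O) (Z(c, O) = ((O*(2/(-2) - 2/O))*(-4))/2 = ((O*(2*(-½) - 2/O))*(-4))/2 = ((O*(-1 - 2/O))*(-4))/2 = (-4*O*(-1 - 2/O))/2 = -2*O*(-1 - 2/O))
E(d(A(-5, 0), -4), 82)*Z(-3, -9) = (4 + 82 + (3 - 5))*(4 + 2*(-9)) = (4 + 82 - 2)*(4 - 18) = 84*(-14) = -1176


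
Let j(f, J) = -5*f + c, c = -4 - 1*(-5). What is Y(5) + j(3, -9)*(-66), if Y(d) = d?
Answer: 929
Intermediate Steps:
c = 1 (c = -4 + 5 = 1)
j(f, J) = 1 - 5*f (j(f, J) = -5*f + 1 = 1 - 5*f)
Y(5) + j(3, -9)*(-66) = 5 + (1 - 5*3)*(-66) = 5 + (1 - 15)*(-66) = 5 - 14*(-66) = 5 + 924 = 929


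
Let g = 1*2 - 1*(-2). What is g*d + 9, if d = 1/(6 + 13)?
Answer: 175/19 ≈ 9.2105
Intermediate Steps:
g = 4 (g = 2 + 2 = 4)
d = 1/19 ≈ 0.052632
g*d + 9 = 4*(1/19) + 9 = 4/19 + 9 = 175/19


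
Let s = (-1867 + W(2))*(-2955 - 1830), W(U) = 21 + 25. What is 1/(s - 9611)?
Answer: 1/8703874 ≈ 1.1489e-7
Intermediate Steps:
W(U) = 46
s = 8713485 (s = (-1867 + 46)*(-2955 - 1830) = -1821*(-4785) = 8713485)
1/(s - 9611) = 1/(8713485 - 9611) = 1/8703874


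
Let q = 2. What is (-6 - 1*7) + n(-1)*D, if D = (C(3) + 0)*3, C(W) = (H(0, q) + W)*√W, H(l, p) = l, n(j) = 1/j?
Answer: -13 - 9*√3 ≈ -28.588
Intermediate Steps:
C(W) = W^(3/2) (C(W) = (0 + W)*√W = W*√W = W^(3/2))
D = 9*√3 (D = (3^(3/2) + 0)*3 = (3*√3 + 0)*3 = (3*√3)*3 = 9*√3 ≈ 15.588)
(-6 - 1*7) + n(-1)*D = (-6 - 1*7) + (9*√3)/(-1) = (-6 - 7) - 9*√3 = -13 - 9*√3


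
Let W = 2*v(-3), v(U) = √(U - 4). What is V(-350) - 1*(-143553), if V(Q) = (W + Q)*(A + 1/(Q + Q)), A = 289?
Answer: 84807/2 + 202299*I*√7/350 ≈ 42404.0 + 1529.2*I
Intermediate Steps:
v(U) = √(-4 + U)
W = 2*I*√7 (W = 2*√(-4 - 3) = 2*√(-7) = 2*(I*√7) = 2*I*√7 ≈ 5.2915*I)
V(Q) = (289 + 1/(2*Q))*(Q + 2*I*√7) (V(Q) = (2*I*√7 + Q)*(289 + 1/(Q + Q)) = (Q + 2*I*√7)*(289 + 1/(2*Q)) = (289 + 1/(2*Q))*(Q + 2*I*√7))
V(-350) - 1*(-143553) = (½ + 289*(-350) + 578*I*√7 + I*√7/(-350)) - 1*(-143553) = (½ - 101150 + 578*I*√7 + I*√7*(-1/350)) + 143553 = (½ - 101150 + 578*I*√7 - I*√7/350) + 143553 = (-202299/2 + 202299*I*√7/350) + 143553 = 84807/2 + 202299*I*√7/350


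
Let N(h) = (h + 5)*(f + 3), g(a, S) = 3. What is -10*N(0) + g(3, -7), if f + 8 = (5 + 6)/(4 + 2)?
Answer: 484/3 ≈ 161.33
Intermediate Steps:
f = -37/6 (f = -8 + (5 + 6)/(4 + 2) = -8 + 11/6 = -37/6 ≈ -6.1667)
N(h) = -95/6 - 19*h/6 (N(h) = (h + 5)*(-37/6 + 3) = (5 + h)*(-19/6) = -95/6 - 19*h/6)
-10*N(0) + g(3, -7) = -10*(-95/6 - 19/6*0) + 3 = -10*(-95/6 + 0) + 3 = -10*(-95/6) + 3 = 475/3 + 3 = 484/3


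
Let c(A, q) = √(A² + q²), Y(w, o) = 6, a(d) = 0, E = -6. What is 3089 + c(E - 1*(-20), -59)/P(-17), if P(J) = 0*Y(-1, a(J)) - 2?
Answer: 3089 - √3677/2 ≈ 3058.7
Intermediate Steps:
P(J) = -2 (P(J) = 0*6 - 2 = 0 - 2 = -2)
3089 + c(E - 1*(-20), -59)/P(-17) = 3089 + √((-6 - 1*(-20))² + (-59)²)/(-2) = 3089 + √((-6 + 20)² + 3481)*(-½) = 3089 + √(14² + 3481)*(-½) = 3089 + √(196 + 3481)*(-½) = 3089 + √3677*(-½) = 3089 - √3677/2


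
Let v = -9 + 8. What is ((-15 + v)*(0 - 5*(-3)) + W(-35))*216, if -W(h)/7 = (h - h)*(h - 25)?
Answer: -51840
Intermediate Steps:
v = -1
W(h) = 0 (W(h) = -7*(h - h)*(h - 25) = -0*(-25 + h) = -7*0 = 0)
((-15 + v)*(0 - 5*(-3)) + W(-35))*216 = ((-15 - 1)*(0 - 5*(-3)) + 0)*216 = (-16*(0 + 15) + 0)*216 = (-16*15 + 0)*216 = (-240 + 0)*216 = -240*216 = -51840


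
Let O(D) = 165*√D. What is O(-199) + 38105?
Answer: 38105 + 165*I*√199 ≈ 38105.0 + 2327.6*I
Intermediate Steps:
O(-199) + 38105 = 165*√(-199) + 38105 = 165*(I*√199) + 38105 = 165*I*√199 + 38105 = 38105 + 165*I*√199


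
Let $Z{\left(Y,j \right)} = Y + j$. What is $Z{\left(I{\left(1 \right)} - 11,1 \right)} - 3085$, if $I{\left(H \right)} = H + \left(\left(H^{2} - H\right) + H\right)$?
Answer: $-3093$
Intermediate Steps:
$I{\left(H \right)} = H + H^{2}$
$Z{\left(I{\left(1 \right)} - 11,1 \right)} - 3085 = \left(\left(1 \left(1 + 1\right) - 11\right) + 1\right) - 3085 = \left(\left(1 \cdot 2 - 11\right) + 1\right) - 3085 = \left(\left(2 - 11\right) + 1\right) - 3085 = \left(-9 + 1\right) - 3085 = -8 - 3085 = -3093$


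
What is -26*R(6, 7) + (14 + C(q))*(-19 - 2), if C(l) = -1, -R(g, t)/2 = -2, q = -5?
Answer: -377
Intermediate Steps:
R(g, t) = 4 (R(g, t) = -2*(-2) = 4)
-26*R(6, 7) + (14 + C(q))*(-19 - 2) = -26*4 + (14 - 1)*(-19 - 2) = -104 + 13*(-21) = -104 - 273 = -377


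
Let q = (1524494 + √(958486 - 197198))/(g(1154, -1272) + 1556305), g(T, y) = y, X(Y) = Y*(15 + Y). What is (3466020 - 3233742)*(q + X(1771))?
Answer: 1142477979521510376/1555033 + 464556*√190322/1555033 ≈ 7.3470e+11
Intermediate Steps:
q = 1524494/1555033 + 2*√190322/1555033 (q = (1524494 + √(958486 - 197198))/(-1272 + 1556305) = (1524494 + √761288)/1555033 = (1524494 + 2*√190322)*(1/1555033) = 1524494/1555033 + 2*√190322/1555033 ≈ 0.98092)
(3466020 - 3233742)*(q + X(1771)) = (3466020 - 3233742)*((1524494/1555033 + 2*√190322/1555033) + 1771*(15 + 1771)) = 232278*((1524494/1555033 + 2*√190322/1555033) + 1771*1786) = 232278*((1524494/1555033 + 2*√190322/1555033) + 3163006) = 232278*(4918580233692/1555033 + 2*√190322/1555033) = 1142477979521510376/1555033 + 464556*√190322/1555033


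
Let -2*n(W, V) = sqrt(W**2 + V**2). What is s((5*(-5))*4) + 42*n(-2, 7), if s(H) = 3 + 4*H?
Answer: -397 - 21*sqrt(53) ≈ -549.88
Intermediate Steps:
n(W, V) = -sqrt(V**2 + W**2)/2 (n(W, V) = -sqrt(W**2 + V**2)/2 = -sqrt(V**2 + W**2)/2)
s((5*(-5))*4) + 42*n(-2, 7) = (3 + 4*((5*(-5))*4)) + 42*(-sqrt(7**2 + (-2)**2)/2) = (3 + 4*(-25*4)) + 42*(-sqrt(49 + 4)/2) = (3 + 4*(-100)) + 42*(-sqrt(53)/2) = (3 - 400) - 21*sqrt(53) = -397 - 21*sqrt(53)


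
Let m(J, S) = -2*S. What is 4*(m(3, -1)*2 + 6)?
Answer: 40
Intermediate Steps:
4*(m(3, -1)*2 + 6) = 4*(-2*(-1)*2 + 6) = 4*(2*2 + 6) = 4*(4 + 6) = 4*10 = 40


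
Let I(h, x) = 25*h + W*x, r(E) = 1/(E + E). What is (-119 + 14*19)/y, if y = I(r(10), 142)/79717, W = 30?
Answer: 6696228/2435 ≈ 2750.0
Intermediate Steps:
r(E) = 1/(2*E)
I(h, x) = 25*h + 30*x
y = 17045/318868 (y = (25*((1/2)/10) + 30*142)/79717 = (25*((1/2)*(1/10)) + 4260)*(1/79717) = (25*(1/20) + 4260)*(1/79717) = (5/4 + 4260)*(1/79717) = (17045/4)*(1/79717) = 17045/318868 ≈ 0.053455)
(-119 + 14*19)/y = (-119 + 14*19)/(17045/318868) = (-119 + 266)*(318868/17045) = 147*(318868/17045) = 6696228/2435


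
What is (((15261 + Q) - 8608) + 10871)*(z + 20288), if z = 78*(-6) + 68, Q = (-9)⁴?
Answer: 479002480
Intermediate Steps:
Q = 6561
z = -400 (z = -468 + 68 = -400)
(((15261 + Q) - 8608) + 10871)*(z + 20288) = (((15261 + 6561) - 8608) + 10871)*(-400 + 20288) = ((21822 - 8608) + 10871)*19888 = (13214 + 10871)*19888 = 24085*19888 = 479002480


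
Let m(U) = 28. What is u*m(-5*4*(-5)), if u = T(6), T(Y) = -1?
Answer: -28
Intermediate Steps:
u = -1
u*m(-5*4*(-5)) = -1*28 = -28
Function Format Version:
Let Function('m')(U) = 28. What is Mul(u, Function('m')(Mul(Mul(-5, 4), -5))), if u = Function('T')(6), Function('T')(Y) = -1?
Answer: -28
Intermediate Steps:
u = -1
Mul(u, Function('m')(Mul(Mul(-5, 4), -5))) = Mul(-1, 28) = -28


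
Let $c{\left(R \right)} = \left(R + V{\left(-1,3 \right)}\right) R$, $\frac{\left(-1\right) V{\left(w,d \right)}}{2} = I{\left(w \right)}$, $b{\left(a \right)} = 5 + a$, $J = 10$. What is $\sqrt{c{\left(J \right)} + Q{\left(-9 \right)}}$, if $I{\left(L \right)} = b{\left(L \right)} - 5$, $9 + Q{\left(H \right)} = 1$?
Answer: $4 \sqrt{7} \approx 10.583$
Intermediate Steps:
$Q{\left(H \right)} = -8$ ($Q{\left(H \right)} = -9 + 1 = -8$)
$I{\left(L \right)} = L$ ($I{\left(L \right)} = \left(5 + L\right) - 5 = L$)
$V{\left(w,d \right)} = - 2 w$
$c{\left(R \right)} = R \left(2 + R\right)$ ($c{\left(R \right)} = \left(R - -2\right) R = \left(R + 2\right) R = \left(2 + R\right) R = R \left(2 + R\right)$)
$\sqrt{c{\left(J \right)} + Q{\left(-9 \right)}} = \sqrt{10 \left(2 + 10\right) - 8} = \sqrt{10 \cdot 12 - 8} = \sqrt{120 - 8} = \sqrt{112} = 4 \sqrt{7}$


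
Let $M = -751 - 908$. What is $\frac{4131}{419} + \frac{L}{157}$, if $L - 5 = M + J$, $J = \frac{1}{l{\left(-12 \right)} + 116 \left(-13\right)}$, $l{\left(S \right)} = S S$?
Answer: $- \frac{60642495}{89728012} \approx -0.67585$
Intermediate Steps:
$l{\left(S \right)} = S^{2}$
$M = -1659$
$J = - \frac{1}{1364}$ ($J = \frac{1}{\left(-12\right)^{2} + 116 \left(-13\right)} = \frac{1}{144 - 1508} = \frac{1}{-1364} = - \frac{1}{1364} \approx -0.00073314$)
$L = - \frac{2256057}{1364}$ ($L = 5 - \frac{2262877}{1364} = - \frac{2256057}{1364} \approx -1654.0$)
$\frac{4131}{419} + \frac{L}{157} = \frac{4131}{419} - \frac{2256057}{1364 \cdot 157} = 4131 \cdot \frac{1}{419} - \frac{2256057}{214148} = \frac{4131}{419} - \frac{2256057}{214148} = - \frac{60642495}{89728012}$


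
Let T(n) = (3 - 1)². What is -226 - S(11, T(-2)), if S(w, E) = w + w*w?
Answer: -358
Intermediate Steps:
T(n) = 4 (T(n) = 2² = 4)
S(w, E) = w + w²
-226 - S(11, T(-2)) = -226 - 11*(1 + 11) = -226 - 11*12 = -226 - 1*132 = -226 - 132 = -358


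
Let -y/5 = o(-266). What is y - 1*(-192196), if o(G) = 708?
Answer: 188656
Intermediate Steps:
y = -3540 (y = -5*708 = -3540)
y - 1*(-192196) = -3540 - 1*(-192196) = -3540 + 192196 = 188656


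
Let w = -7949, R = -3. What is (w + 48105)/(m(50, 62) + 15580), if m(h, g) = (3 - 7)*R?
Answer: 10039/3898 ≈ 2.5754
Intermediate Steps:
m(h, g) = 12 (m(h, g) = (3 - 7)*(-3) = -4*(-3) = 12)
(w + 48105)/(m(50, 62) + 15580) = (-7949 + 48105)/(12 + 15580) = 40156/15592 = 40156*(1/15592) = 10039/3898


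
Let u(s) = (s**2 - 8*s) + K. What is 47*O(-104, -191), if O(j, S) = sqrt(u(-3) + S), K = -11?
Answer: 611*I ≈ 611.0*I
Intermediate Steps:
u(s) = -11 + s**2 - 8*s (u(s) = (s**2 - 8*s) - 11 = -11 + s**2 - 8*s)
O(j, S) = sqrt(22 + S) (O(j, S) = sqrt((-11 + (-3)**2 - 8*(-3)) + S) = sqrt((-11 + 9 + 24) + S) = sqrt(22 + S))
47*O(-104, -191) = 47*sqrt(22 - 191) = 47*sqrt(-169) = 47*(13*I) = 611*I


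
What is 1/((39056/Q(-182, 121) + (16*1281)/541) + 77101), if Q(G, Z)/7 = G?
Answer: 344617/26572806621 ≈ 1.2969e-5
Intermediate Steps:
Q(G, Z) = 7*G
1/((39056/Q(-182, 121) + (16*1281)/541) + 77101) = 1/((39056/((7*(-182))) + (16*1281)/541) + 77101) = 1/((39056/(-1274) + 20496*(1/541)) + 77101) = 1/((39056*(-1/1274) + 20496/541) + 77101) = 1/((-19528/637 + 20496/541) + 77101) = 1/(2491304/344617 + 77101) = 1/(26572806621/344617) = 344617/26572806621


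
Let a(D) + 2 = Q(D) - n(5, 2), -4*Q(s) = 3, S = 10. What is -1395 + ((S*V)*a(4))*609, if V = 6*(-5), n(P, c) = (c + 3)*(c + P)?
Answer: 6895530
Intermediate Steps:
Q(s) = -¾ (Q(s) = -¼*3 = -¾)
n(P, c) = (3 + c)*(P + c)
V = -30
a(D) = -151/4 (a(D) = -2 + (-¾ - (2² + 3*5 + 3*2 + 5*2)) = -2 + (-¾ - (4 + 15 + 6 + 10)) = -2 + (-¾ - 1*35) = -2 + (-¾ - 35) = -2 - 143/4 = -151/4)
-1395 + ((S*V)*a(4))*609 = -1395 + ((10*(-30))*(-151/4))*609 = -1395 - 300*(-151/4)*609 = -1395 + 11325*609 = -1395 + 6896925 = 6895530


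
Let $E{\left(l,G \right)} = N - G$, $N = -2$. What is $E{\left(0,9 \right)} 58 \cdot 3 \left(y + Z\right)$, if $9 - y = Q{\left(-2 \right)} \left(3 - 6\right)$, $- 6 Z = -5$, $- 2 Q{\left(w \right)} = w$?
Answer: $-24563$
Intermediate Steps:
$Q{\left(w \right)} = - \frac{w}{2}$
$Z = \frac{5}{6}$ ($Z = \left(- \frac{1}{6}\right) \left(-5\right) = \frac{5}{6} \approx 0.83333$)
$y = 12$ ($y = 9 - \left(- \frac{1}{2}\right) \left(-2\right) \left(3 - 6\right) = 9 - 1 \left(3 - 6\right) = 9 - 1 \left(-3\right) = 9 - -3 = 9 + 3 = 12$)
$E{\left(l,G \right)} = -2 - G$
$E{\left(0,9 \right)} 58 \cdot 3 \left(y + Z\right) = \left(-2 - 9\right) 58 \cdot 3 \left(12 + \frac{5}{6}\right) = \left(-2 - 9\right) 58 \cdot 3 \cdot \frac{77}{6} = \left(-11\right) 58 \cdot \frac{77}{2} = \left(-638\right) \frac{77}{2} = -24563$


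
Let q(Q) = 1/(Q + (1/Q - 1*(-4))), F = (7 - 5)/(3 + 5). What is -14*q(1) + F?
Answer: -25/12 ≈ -2.0833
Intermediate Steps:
F = ¼ (F = 2/8 = 2*(⅛) = ¼ ≈ 0.25000)
q(Q) = 1/(4 + Q + 1/Q) (q(Q) = 1/(Q + (1/Q + 4)) = 1/(Q + (4 + 1/Q)) = 1/(4 + Q + 1/Q))
-14*q(1) + F = -14/(1 + 1² + 4*1) + ¼ = -14/(1 + 1 + 4) + ¼ = -14/6 + ¼ = -14*⅙ + ¼ = -7/3 + ¼ = -25/12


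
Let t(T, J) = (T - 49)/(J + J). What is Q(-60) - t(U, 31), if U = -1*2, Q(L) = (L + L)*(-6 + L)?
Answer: 491091/62 ≈ 7920.8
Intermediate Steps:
Q(L) = 2*L*(-6 + L) (Q(L) = (2*L)*(-6 + L) = 2*L*(-6 + L))
U = -2
t(T, J) = (-49 + T)/(2*J) (t(T, J) = (-49 + T)/((2*J)) = (-49 + T)*(1/(2*J)) = (-49 + T)/(2*J))
Q(-60) - t(U, 31) = 2*(-60)*(-6 - 60) - (-49 - 2)/(2*31) = 2*(-60)*(-66) - (-51)/(2*31) = 7920 - 1*(-51/62) = 7920 + 51/62 = 491091/62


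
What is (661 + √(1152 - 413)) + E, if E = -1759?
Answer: -1098 + √739 ≈ -1070.8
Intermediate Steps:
(661 + √(1152 - 413)) + E = (661 + √(1152 - 413)) - 1759 = (661 + √739) - 1759 = -1098 + √739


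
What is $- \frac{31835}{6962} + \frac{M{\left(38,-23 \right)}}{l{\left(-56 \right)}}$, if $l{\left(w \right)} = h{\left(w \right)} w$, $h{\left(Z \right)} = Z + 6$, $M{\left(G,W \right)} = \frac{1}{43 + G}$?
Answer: $- \frac{3610085519}{789490800} \approx -4.5727$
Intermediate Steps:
$h{\left(Z \right)} = 6 + Z$
$l{\left(w \right)} = w \left(6 + w\right)$ ($l{\left(w \right)} = \left(6 + w\right) w = w \left(6 + w\right)$)
$- \frac{31835}{6962} + \frac{M{\left(38,-23 \right)}}{l{\left(-56 \right)}} = - \frac{31835}{6962} + \frac{1}{\left(43 + 38\right) \left(- 56 \left(6 - 56\right)\right)} = \left(-31835\right) \frac{1}{6962} + \frac{1}{81 \left(\left(-56\right) \left(-50\right)\right)} = - \frac{31835}{6962} + \frac{1}{81 \cdot 2800} = - \frac{31835}{6962} + \frac{1}{81} \cdot \frac{1}{2800} = - \frac{31835}{6962} + \frac{1}{226800} = - \frac{3610085519}{789490800}$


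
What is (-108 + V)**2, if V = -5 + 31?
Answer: 6724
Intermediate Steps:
V = 26
(-108 + V)**2 = (-108 + 26)**2 = (-82)**2 = 6724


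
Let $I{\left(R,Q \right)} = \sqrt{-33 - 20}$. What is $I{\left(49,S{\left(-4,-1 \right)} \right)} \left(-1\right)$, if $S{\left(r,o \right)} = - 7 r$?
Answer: $- i \sqrt{53} \approx - 7.2801 i$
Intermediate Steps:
$I{\left(R,Q \right)} = i \sqrt{53}$ ($I{\left(R,Q \right)} = \sqrt{-53} = i \sqrt{53}$)
$I{\left(49,S{\left(-4,-1 \right)} \right)} \left(-1\right) = i \sqrt{53} \left(-1\right) = - i \sqrt{53}$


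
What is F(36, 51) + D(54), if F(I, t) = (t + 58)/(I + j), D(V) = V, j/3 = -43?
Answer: 4913/93 ≈ 52.828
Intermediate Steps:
j = -129 (j = 3*(-43) = -129)
F(I, t) = (58 + t)/(-129 + I) (F(I, t) = (t + 58)/(I - 129) = (58 + t)/(-129 + I))
F(36, 51) + D(54) = (58 + 51)/(-129 + 36) + 54 = 109/(-93) + 54 = -1/93*109 + 54 = -109/93 + 54 = 4913/93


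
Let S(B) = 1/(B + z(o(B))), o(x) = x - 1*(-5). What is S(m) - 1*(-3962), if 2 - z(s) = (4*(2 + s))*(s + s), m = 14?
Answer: 12583311/3176 ≈ 3962.0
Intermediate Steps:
o(x) = 5 + x (o(x) = x + 5 = 5 + x)
z(s) = 2 - 2*s*(8 + 4*s) (z(s) = 2 - 4*(2 + s)*(s + s) = 2 - (8 + 4*s)*2*s = 2 - 2*s*(8 + 4*s))
S(B) = 1/(-78 - 15*B - 8*(5 + B)**2) (S(B) = 1/(B + (2 - 16*(5 + B) - 8*(5 + B)**2)) = 1/(B + (2 + (-80 - 16*B) - 8*(5 + B)**2)) = 1/(B + (-78 - 16*B - 8*(5 + B)**2)) = 1/(-78 - 15*B - 8*(5 + B)**2))
S(m) - 1*(-3962) = -1/(278 + 8*14**2 + 95*14) - 1*(-3962) = -1/(278 + 8*196 + 1330) + 3962 = -1/(278 + 1568 + 1330) + 3962 = -1/3176 + 3962 = 12583311/3176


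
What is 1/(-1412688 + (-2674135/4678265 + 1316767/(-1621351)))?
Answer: -1517021927203/2143080771475836792 ≈ -7.0787e-7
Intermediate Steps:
1/(-1412688 + (-2674135/4678265 + 1316767/(-1621351))) = 1/(-1412688 + (-2674135*1/4678265 + 1316767*(-1/1621351))) = 1/(-1412688 + (-534827/935653 - 1316767/1621351)) = 1/(-1412688 - 2099179285128/1517021927203) = 1/(-2143080771475836792/1517021927203) = -1517021927203/2143080771475836792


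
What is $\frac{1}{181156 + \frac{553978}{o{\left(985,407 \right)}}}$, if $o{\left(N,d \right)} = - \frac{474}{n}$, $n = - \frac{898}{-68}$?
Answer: $\frac{8058}{1335386987} \approx 6.0342 \cdot 10^{-6}$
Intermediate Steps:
$n = \frac{449}{34}$ ($n = \left(-898\right) \left(- \frac{1}{68}\right) = \frac{449}{34} \approx 13.206$)
$o{\left(N,d \right)} = - \frac{16116}{449}$ ($o{\left(N,d \right)} = - \frac{474}{\frac{449}{34}} = \left(-474\right) \frac{34}{449} = - \frac{16116}{449}$)
$\frac{1}{181156 + \frac{553978}{o{\left(985,407 \right)}}} = \frac{1}{181156 + \frac{553978}{- \frac{16116}{449}}} = \frac{1}{181156 + 553978 \left(- \frac{449}{16116}\right)} = \frac{1}{181156 - \frac{124368061}{8058}} = \frac{1}{\frac{1335386987}{8058}} = \frac{8058}{1335386987}$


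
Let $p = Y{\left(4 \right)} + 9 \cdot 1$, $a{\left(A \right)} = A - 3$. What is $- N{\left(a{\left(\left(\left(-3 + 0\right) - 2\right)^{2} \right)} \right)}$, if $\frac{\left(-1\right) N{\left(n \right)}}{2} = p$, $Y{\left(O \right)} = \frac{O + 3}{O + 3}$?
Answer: $20$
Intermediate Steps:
$Y{\left(O \right)} = 1$ ($Y{\left(O \right)} = \frac{3 + O}{3 + O} = 1$)
$a{\left(A \right)} = -3 + A$
$p = 10$ ($p = 1 + 9 \cdot 1 = 1 + 9 = 10$)
$N{\left(n \right)} = -20$ ($N{\left(n \right)} = \left(-2\right) 10 = -20$)
$- N{\left(a{\left(\left(\left(-3 + 0\right) - 2\right)^{2} \right)} \right)} = \left(-1\right) \left(-20\right) = 20$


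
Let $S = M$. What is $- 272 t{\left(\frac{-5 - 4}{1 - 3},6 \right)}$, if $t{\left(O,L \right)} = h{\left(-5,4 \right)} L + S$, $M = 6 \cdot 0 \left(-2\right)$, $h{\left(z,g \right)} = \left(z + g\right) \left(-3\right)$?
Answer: $-4896$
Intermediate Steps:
$h{\left(z,g \right)} = - 3 g - 3 z$ ($h{\left(z,g \right)} = \left(g + z\right) \left(-3\right) = - 3 g - 3 z$)
$M = 0$ ($M = 6 \cdot 0 = 0$)
$S = 0$
$t{\left(O,L \right)} = 3 L$ ($t{\left(O,L \right)} = \left(\left(-3\right) 4 - -15\right) L + 0 = \left(-12 + 15\right) L + 0 = 3 L + 0 = 3 L$)
$- 272 t{\left(\frac{-5 - 4}{1 - 3},6 \right)} = - 272 \cdot 3 \cdot 6 = \left(-272\right) 18 = -4896$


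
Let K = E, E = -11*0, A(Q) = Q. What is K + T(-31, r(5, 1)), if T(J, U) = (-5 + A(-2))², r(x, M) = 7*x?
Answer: 49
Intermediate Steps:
E = 0
K = 0
T(J, U) = 49 (T(J, U) = (-5 - 2)² = (-7)² = 49)
K + T(-31, r(5, 1)) = 0 + 49 = 49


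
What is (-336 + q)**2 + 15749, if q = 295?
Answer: 17430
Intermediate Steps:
(-336 + q)**2 + 15749 = (-336 + 295)**2 + 15749 = (-41)**2 + 15749 = 1681 + 15749 = 17430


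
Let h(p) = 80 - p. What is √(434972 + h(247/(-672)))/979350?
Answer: √12278918022/164530800 ≈ 0.00067349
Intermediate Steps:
√(434972 + h(247/(-672)))/979350 = √(434972 + (80 - 247/(-672)))/979350 = √(434972 + (80 - 247*(-1)/672))*(1/979350) = √(434972 + (80 - 1*(-247/672)))*(1/979350) = √(434972 + (80 + 247/672))*(1/979350) = √(434972 + 54007/672)*(1/979350) = √(292355191/672)*(1/979350) = (√12278918022/168)*(1/979350) = √12278918022/164530800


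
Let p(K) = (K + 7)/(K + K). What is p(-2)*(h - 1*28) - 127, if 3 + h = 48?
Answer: -593/4 ≈ -148.25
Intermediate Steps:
h = 45 (h = -3 + 48 = 45)
p(K) = (7 + K)/(2*K) (p(K) = (7 + K)/((2*K)) = (7 + K)*(1/(2*K)) = (7 + K)/(2*K))
p(-2)*(h - 1*28) - 127 = ((1/2)*(7 - 2)/(-2))*(45 - 1*28) - 127 = ((1/2)*(-1/2)*5)*(45 - 28) - 127 = -5/4*17 - 127 = -85/4 - 127 = -593/4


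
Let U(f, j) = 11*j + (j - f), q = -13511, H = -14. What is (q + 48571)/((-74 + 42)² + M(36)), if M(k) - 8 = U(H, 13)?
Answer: 17530/601 ≈ 29.168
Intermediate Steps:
U(f, j) = -f + 12*j
M(k) = 178 (M(k) = 8 + (-1*(-14) + 12*13) = 8 + (14 + 156) = 8 + 170 = 178)
(q + 48571)/((-74 + 42)² + M(36)) = (-13511 + 48571)/((-74 + 42)² + 178) = 35060/((-32)² + 178) = 35060/(1024 + 178) = 35060/1202 = 35060*(1/1202) = 17530/601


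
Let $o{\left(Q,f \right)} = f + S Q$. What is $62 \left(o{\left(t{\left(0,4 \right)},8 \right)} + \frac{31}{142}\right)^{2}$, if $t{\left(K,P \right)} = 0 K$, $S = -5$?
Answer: $\frac{42218559}{10082} \approx 4187.5$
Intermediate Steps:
$t{\left(K,P \right)} = 0$
$o{\left(Q,f \right)} = f - 5 Q$
$62 \left(o{\left(t{\left(0,4 \right)},8 \right)} + \frac{31}{142}\right)^{2} = 62 \left(\left(8 - 0\right) + \frac{31}{142}\right)^{2} = 62 \left(\left(8 + 0\right) + 31 \cdot \frac{1}{142}\right)^{2} = 62 \left(8 + \frac{31}{142}\right)^{2} = 62 \left(\frac{1167}{142}\right)^{2} = 62 \cdot \frac{1361889}{20164} = \frac{42218559}{10082}$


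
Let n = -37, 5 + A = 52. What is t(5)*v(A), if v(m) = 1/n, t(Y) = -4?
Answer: 4/37 ≈ 0.10811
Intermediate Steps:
A = 47 (A = -5 + 52 = 47)
v(m) = -1/37 (v(m) = 1/(-37) = -1/37)
t(5)*v(A) = -4*(-1/37) = 4/37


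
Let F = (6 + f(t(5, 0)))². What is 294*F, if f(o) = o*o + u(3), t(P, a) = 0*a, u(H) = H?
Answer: 23814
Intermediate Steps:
t(P, a) = 0
f(o) = 3 + o² (f(o) = o*o + 3 = o² + 3 = 3 + o²)
F = 81 (F = (6 + (3 + 0²))² = (6 + (3 + 0))² = (6 + 3)² = 9² = 81)
294*F = 294*81 = 23814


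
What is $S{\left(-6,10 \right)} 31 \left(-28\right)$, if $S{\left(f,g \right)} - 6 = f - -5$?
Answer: $-4340$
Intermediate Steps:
$S{\left(f,g \right)} = 11 + f$ ($S{\left(f,g \right)} = 6 + \left(f - -5\right) = 6 + \left(f + 5\right) = 6 + \left(5 + f\right) = 11 + f$)
$S{\left(-6,10 \right)} 31 \left(-28\right) = \left(11 - 6\right) 31 \left(-28\right) = 5 \cdot 31 \left(-28\right) = 155 \left(-28\right) = -4340$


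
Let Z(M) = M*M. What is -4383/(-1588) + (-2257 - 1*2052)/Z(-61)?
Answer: 9466451/5908948 ≈ 1.6021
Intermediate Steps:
Z(M) = M**2
-4383/(-1588) + (-2257 - 1*2052)/Z(-61) = -4383/(-1588) + (-2257 - 1*2052)/((-61)**2) = -4383*(-1/1588) + (-2257 - 2052)/3721 = 4383/1588 - 4309*1/3721 = 4383/1588 - 4309/3721 = 9466451/5908948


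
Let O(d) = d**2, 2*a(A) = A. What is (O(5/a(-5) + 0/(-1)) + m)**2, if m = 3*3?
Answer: 169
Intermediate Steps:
a(A) = A/2
m = 9
(O(5/a(-5) + 0/(-1)) + m)**2 = ((5/(((1/2)*(-5))) + 0/(-1))**2 + 9)**2 = ((5/(-5/2) + 0*(-1))**2 + 9)**2 = ((5*(-2/5) + 0)**2 + 9)**2 = ((-2 + 0)**2 + 9)**2 = ((-2)**2 + 9)**2 = (4 + 9)**2 = 13**2 = 169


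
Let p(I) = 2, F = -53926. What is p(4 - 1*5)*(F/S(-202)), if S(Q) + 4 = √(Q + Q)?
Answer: 107852/105 + 53926*I*√101/105 ≈ 1027.2 + 5161.4*I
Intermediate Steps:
S(Q) = -4 + √2*√Q (S(Q) = -4 + √(Q + Q) = -4 + √(2*Q) = -4 + √2*√Q)
p(4 - 1*5)*(F/S(-202)) = 2*(-53926/(-4 + √2*√(-202))) = 2*(-53926/(-4 + √2*(I*√202))) = 2*(-53926/(-4 + 2*I*√101)) = -107852/(-4 + 2*I*√101)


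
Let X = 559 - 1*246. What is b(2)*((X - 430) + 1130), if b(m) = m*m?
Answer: 4052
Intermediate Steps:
X = 313 (X = 559 - 246 = 313)
b(m) = m²
b(2)*((X - 430) + 1130) = 2²*((313 - 430) + 1130) = 4*(-117 + 1130) = 4*1013 = 4052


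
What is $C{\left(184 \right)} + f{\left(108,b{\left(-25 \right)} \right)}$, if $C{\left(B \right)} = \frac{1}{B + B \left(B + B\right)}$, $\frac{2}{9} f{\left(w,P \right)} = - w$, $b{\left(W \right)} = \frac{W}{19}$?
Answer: $- \frac{32997455}{67896} \approx -486.0$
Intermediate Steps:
$b{\left(W \right)} = \frac{W}{19}$ ($b{\left(W \right)} = W \frac{1}{19} = \frac{W}{19}$)
$f{\left(w,P \right)} = - \frac{9 w}{2}$ ($f{\left(w,P \right)} = \frac{9 \left(- w\right)}{2} = - \frac{9 w}{2}$)
$C{\left(B \right)} = \frac{1}{B + 2 B^{2}}$ ($C{\left(B \right)} = \frac{1}{B + B 2 B} = \frac{1}{B + 2 B^{2}}$)
$C{\left(184 \right)} + f{\left(108,b{\left(-25 \right)} \right)} = \frac{1}{184 \left(1 + 2 \cdot 184\right)} - 486 = \frac{1}{184 \left(1 + 368\right)} - 486 = \frac{1}{184 \cdot 369} - 486 = \frac{1}{184} \cdot \frac{1}{369} - 486 = \frac{1}{67896} - 486 = - \frac{32997455}{67896}$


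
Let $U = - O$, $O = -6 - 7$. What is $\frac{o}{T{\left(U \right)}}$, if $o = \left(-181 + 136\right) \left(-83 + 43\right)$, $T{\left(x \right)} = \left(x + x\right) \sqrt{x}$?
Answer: $\frac{900 \sqrt{13}}{169} \approx 19.201$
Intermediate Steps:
$O = -13$ ($O = -6 - 7 = -13$)
$U = 13$ ($U = \left(-1\right) \left(-13\right) = 13$)
$T{\left(x \right)} = 2 x^{\frac{3}{2}}$ ($T{\left(x \right)} = 2 x \sqrt{x} = 2 x^{\frac{3}{2}}$)
$o = 1800$ ($o = \left(-45\right) \left(-40\right) = 1800$)
$\frac{o}{T{\left(U \right)}} = \frac{1800}{2 \cdot 13^{\frac{3}{2}}} = \frac{1800}{2 \cdot 13 \sqrt{13}} = \frac{1800}{26 \sqrt{13}} = 1800 \frac{\sqrt{13}}{338} = \frac{900 \sqrt{13}}{169}$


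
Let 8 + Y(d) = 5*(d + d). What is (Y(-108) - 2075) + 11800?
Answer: 8637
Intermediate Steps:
Y(d) = -8 + 10*d (Y(d) = -8 + 5*(d + d) = -8 + 5*(2*d) = -8 + 10*d)
(Y(-108) - 2075) + 11800 = ((-8 + 10*(-108)) - 2075) + 11800 = ((-8 - 1080) - 2075) + 11800 = (-1088 - 2075) + 11800 = -3163 + 11800 = 8637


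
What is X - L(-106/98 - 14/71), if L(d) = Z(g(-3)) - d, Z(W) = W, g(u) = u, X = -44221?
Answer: -153838871/3479 ≈ -44219.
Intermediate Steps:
L(d) = -3 - d
X - L(-106/98 - 14/71) = -44221 - (-3 - (-106/98 - 14/71)) = -44221 - (-3 - (-106*1/98 - 14*1/71)) = -44221 - (-3 - (-53/49 - 14/71)) = -44221 - (-3 - 1*(-4449/3479)) = -44221 - (-3 + 4449/3479) = -44221 - 1*(-5988/3479) = -44221 + 5988/3479 = -153838871/3479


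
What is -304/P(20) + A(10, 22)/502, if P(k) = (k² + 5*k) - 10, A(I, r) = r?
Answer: -35457/61495 ≈ -0.57658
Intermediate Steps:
P(k) = -10 + k² + 5*k
-304/P(20) + A(10, 22)/502 = -304/(-10 + 20² + 5*20) + 22/502 = -304/(-10 + 400 + 100) + 22*(1/502) = -304/490 + 11/251 = -304*1/490 + 11/251 = -152/245 + 11/251 = -35457/61495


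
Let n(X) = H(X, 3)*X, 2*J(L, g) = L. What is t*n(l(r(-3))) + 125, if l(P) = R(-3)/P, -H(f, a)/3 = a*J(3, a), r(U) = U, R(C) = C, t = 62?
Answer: -712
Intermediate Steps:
J(L, g) = L/2
H(f, a) = -9*a/2 (H(f, a) = -3*a*(½)*3 = -3*a*3/2 = -9*a/2)
l(P) = -3/P
n(X) = -27*X/2 (n(X) = (-9/2*3)*X = -27*X/2)
t*n(l(r(-3))) + 125 = 62*(-(-81)/(2*(-3))) + 125 = 62*(-(-81)*(-1)/(2*3)) + 125 = 62*(-27/2*1) + 125 = 62*(-27/2) + 125 = -837 + 125 = -712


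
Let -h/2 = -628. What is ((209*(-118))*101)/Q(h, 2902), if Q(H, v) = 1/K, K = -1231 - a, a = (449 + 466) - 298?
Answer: 4603112976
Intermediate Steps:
h = 1256 (h = -2*(-628) = 1256)
a = 617 (a = 915 - 298 = 617)
K = -1848 (K = -1231 - 1*617 = -1231 - 617 = -1848)
Q(H, v) = -1/1848 (Q(H, v) = 1/(-1848) = -1/1848)
((209*(-118))*101)/Q(h, 2902) = ((209*(-118))*101)/(-1/1848) = -24662*101*(-1848) = -2490862*(-1848) = 4603112976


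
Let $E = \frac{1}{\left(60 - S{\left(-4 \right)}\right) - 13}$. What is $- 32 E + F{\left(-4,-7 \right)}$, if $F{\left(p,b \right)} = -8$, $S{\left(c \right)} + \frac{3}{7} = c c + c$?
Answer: $- \frac{276}{31} \approx -8.9032$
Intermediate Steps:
$S{\left(c \right)} = - \frac{3}{7} + c + c^{2}$ ($S{\left(c \right)} = - \frac{3}{7} + \left(c c + c\right) = - \frac{3}{7} + \left(c^{2} + c\right) = - \frac{3}{7} + \left(c + c^{2}\right) = - \frac{3}{7} + c + c^{2}$)
$E = \frac{7}{248}$ ($E = \frac{1}{\left(60 - \left(- \frac{3}{7} - 4 + \left(-4\right)^{2}\right)\right) - 13} = \frac{1}{\left(60 - \left(- \frac{3}{7} - 4 + 16\right)\right) - 13} = \frac{1}{\left(60 - \frac{81}{7}\right) - 13} = \frac{1}{\frac{339}{7} - 13} = \frac{1}{\frac{248}{7}} = \frac{7}{248} \approx 0.028226$)
$- 32 E + F{\left(-4,-7 \right)} = \left(-32\right) \frac{7}{248} - 8 = - \frac{28}{31} - 8 = - \frac{276}{31}$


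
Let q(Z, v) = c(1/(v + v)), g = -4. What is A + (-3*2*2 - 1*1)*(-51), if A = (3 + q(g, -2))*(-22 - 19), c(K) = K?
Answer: 2201/4 ≈ 550.25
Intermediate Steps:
q(Z, v) = 1/(2*v) (q(Z, v) = 1/(v + v) = 1/(2*v))
A = -451/4 (A = (3 + (½)/(-2))*(-22 - 19) = (3 + (½)*(-½))*(-41) = (3 - ¼)*(-41) = (11/4)*(-41) = -451/4 ≈ -112.75)
A + (-3*2*2 - 1*1)*(-51) = -451/4 + (-3*2*2 - 1*1)*(-51) = -451/4 + (-6*2 - 1)*(-51) = -451/4 + (-12 - 1)*(-51) = -451/4 - 13*(-51) = -451/4 + 663 = 2201/4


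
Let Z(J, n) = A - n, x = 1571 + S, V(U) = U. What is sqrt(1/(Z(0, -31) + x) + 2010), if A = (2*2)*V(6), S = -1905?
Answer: sqrt(17384459)/93 ≈ 44.833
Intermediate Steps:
x = -334 (x = 1571 - 1905 = -334)
A = 24 (A = (2*2)*6 = 4*6 = 24)
Z(J, n) = 24 - n
sqrt(1/(Z(0, -31) + x) + 2010) = sqrt(1/((24 - 1*(-31)) - 334) + 2010) = sqrt(1/((24 + 31) - 334) + 2010) = sqrt(1/(55 - 334) + 2010) = sqrt(1/(-279) + 2010) = sqrt(-1/279 + 2010) = sqrt(560789/279) = sqrt(17384459)/93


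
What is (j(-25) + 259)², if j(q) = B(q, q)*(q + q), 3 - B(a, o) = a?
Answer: 1301881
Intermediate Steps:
B(a, o) = 3 - a
j(q) = 2*q*(3 - q) (j(q) = (3 - q)*(q + q) = (3 - q)*(2*q) = 2*q*(3 - q))
(j(-25) + 259)² = (2*(-25)*(3 - 1*(-25)) + 259)² = (2*(-25)*(3 + 25) + 259)² = (2*(-25)*28 + 259)² = (-1400 + 259)² = (-1141)² = 1301881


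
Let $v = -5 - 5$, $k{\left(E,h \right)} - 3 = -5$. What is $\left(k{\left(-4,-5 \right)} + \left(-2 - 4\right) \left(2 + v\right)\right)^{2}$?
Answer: $2116$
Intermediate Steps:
$k{\left(E,h \right)} = -2$ ($k{\left(E,h \right)} = 3 - 5 = -2$)
$v = -10$ ($v = -5 - 5 = -10$)
$\left(k{\left(-4,-5 \right)} + \left(-2 - 4\right) \left(2 + v\right)\right)^{2} = \left(-2 + \left(-2 - 4\right) \left(2 - 10\right)\right)^{2} = \left(-2 - -48\right)^{2} = \left(-2 + 48\right)^{2} = 46^{2} = 2116$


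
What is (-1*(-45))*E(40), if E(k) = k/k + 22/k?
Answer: 279/4 ≈ 69.750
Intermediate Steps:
E(k) = 1 + 22/k
(-1*(-45))*E(40) = (-1*(-45))*((22 + 40)/40) = 45*((1/40)*62) = 45*(31/20) = 279/4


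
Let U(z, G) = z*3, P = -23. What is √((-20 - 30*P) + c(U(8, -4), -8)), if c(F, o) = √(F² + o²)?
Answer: √(670 + 8*√10) ≈ 26.368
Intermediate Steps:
U(z, G) = 3*z
√((-20 - 30*P) + c(U(8, -4), -8)) = √((-20 - 30*(-23)) + √((3*8)² + (-8)²)) = √((-20 + 690) + √(24² + 64)) = √(670 + √(576 + 64)) = √(670 + √640) = √(670 + 8*√10)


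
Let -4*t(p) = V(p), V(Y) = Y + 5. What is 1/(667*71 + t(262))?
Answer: 4/189161 ≈ 2.1146e-5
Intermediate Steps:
V(Y) = 5 + Y
t(p) = -5/4 - p/4 (t(p) = -(5 + p)/4 = -5/4 - p/4)
1/(667*71 + t(262)) = 1/(667*71 + (-5/4 - 1/4*262)) = 1/(47357 + (-5/4 - 131/2)) = 1/(47357 - 267/4) = 1/(189161/4) = 4/189161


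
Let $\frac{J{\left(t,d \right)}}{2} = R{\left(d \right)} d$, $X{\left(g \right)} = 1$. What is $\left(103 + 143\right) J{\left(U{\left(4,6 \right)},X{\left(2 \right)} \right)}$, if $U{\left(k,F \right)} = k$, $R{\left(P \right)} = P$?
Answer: $492$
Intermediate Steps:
$J{\left(t,d \right)} = 2 d^{2}$ ($J{\left(t,d \right)} = 2 d d = 2 d^{2}$)
$\left(103 + 143\right) J{\left(U{\left(4,6 \right)},X{\left(2 \right)} \right)} = \left(103 + 143\right) 2 \cdot 1^{2} = 246 \cdot 2 \cdot 1 = 246 \cdot 2 = 492$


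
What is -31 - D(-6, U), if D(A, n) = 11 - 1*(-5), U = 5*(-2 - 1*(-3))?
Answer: -47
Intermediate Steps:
U = 5 (U = 5*(-2 + 3) = 5*1 = 5)
D(A, n) = 16 (D(A, n) = 11 + 5 = 16)
-31 - D(-6, U) = -31 - 1*16 = -31 - 16 = -47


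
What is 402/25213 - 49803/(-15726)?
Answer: 420668297/132166546 ≈ 3.1829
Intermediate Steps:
402/25213 - 49803/(-15726) = 402*(1/25213) - 49803*(-1/15726) = 402/25213 + 16601/5242 = 420668297/132166546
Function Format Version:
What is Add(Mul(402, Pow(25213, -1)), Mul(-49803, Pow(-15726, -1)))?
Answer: Rational(420668297, 132166546) ≈ 3.1829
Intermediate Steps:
Add(Mul(402, Pow(25213, -1)), Mul(-49803, Pow(-15726, -1))) = Add(Mul(402, Rational(1, 25213)), Mul(-49803, Rational(-1, 15726))) = Add(Rational(402, 25213), Rational(16601, 5242)) = Rational(420668297, 132166546)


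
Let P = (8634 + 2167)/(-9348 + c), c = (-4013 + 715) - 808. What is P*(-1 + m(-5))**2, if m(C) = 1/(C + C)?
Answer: -186703/192200 ≈ -0.97140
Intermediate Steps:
m(C) = 1/(2*C)
c = -4106 (c = -3298 - 808 = -4106)
P = -1543/1922 (P = (8634 + 2167)/(-9348 - 4106) = 10801/(-13454) = 10801*(-1/13454) = -1543/1922 ≈ -0.80281)
P*(-1 + m(-5))**2 = -1543*(-1 + (1/2)/(-5))**2/1922 = -1543*(-1 + (1/2)*(-1/5))**2/1922 = -1543*(-1 - 1/10)**2/1922 = -1543*(-11/10)**2/1922 = -1543/1922*121/100 = -186703/192200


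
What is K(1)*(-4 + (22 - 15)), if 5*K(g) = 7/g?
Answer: 21/5 ≈ 4.2000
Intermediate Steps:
K(g) = 7/(5*g) (K(g) = (7/g)/5 = 7/(5*g))
K(1)*(-4 + (22 - 15)) = ((7/5)/1)*(-4 + (22 - 15)) = ((7/5)*1)*(-4 + 7) = (7/5)*3 = 21/5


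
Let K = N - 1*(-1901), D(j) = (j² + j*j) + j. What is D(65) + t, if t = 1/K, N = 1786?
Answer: 31394806/3687 ≈ 8515.0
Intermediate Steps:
D(j) = j + 2*j² (D(j) = (j² + j²) + j = 2*j² + j = j + 2*j²)
K = 3687 (K = 1786 - 1*(-1901) = 1786 + 1901 = 3687)
t = 1/3687 ≈ 0.00027122
D(65) + t = 65*(1 + 2*65) + 1/3687 = 65*(1 + 130) + 1/3687 = 65*131 + 1/3687 = 8515 + 1/3687 = 31394806/3687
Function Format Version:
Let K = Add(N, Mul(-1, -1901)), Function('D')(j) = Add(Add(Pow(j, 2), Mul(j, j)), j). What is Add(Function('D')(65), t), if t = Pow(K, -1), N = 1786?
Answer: Rational(31394806, 3687) ≈ 8515.0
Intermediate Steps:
Function('D')(j) = Add(j, Mul(2, Pow(j, 2))) (Function('D')(j) = Add(Add(Pow(j, 2), Pow(j, 2)), j) = Add(Mul(2, Pow(j, 2)), j) = Add(j, Mul(2, Pow(j, 2))))
K = 3687 (K = Add(1786, Mul(-1, -1901)) = Add(1786, 1901) = 3687)
t = Rational(1, 3687) (t = Pow(3687, -1) = Rational(1, 3687) ≈ 0.00027122)
Add(Function('D')(65), t) = Add(Mul(65, Add(1, Mul(2, 65))), Rational(1, 3687)) = Add(Mul(65, Add(1, 130)), Rational(1, 3687)) = Add(Mul(65, 131), Rational(1, 3687)) = Add(8515, Rational(1, 3687)) = Rational(31394806, 3687)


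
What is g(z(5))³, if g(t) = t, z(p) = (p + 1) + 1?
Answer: 343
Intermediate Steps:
z(p) = 2 + p (z(p) = (1 + p) + 1 = 2 + p)
g(z(5))³ = (2 + 5)³ = 7³ = 343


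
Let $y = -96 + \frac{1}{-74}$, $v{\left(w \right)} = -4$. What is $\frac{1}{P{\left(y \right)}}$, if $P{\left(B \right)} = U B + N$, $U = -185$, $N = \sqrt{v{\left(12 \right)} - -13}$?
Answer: $\frac{2}{35531} \approx 5.6289 \cdot 10^{-5}$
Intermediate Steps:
$N = 3$ ($N = \sqrt{-4 - -13} = \sqrt{-4 + \left(-4 + 17\right)} = \sqrt{-4 + 13} = \sqrt{9} = 3$)
$y = - \frac{7105}{74}$ ($y = -96 - \frac{1}{74} = - \frac{7105}{74} \approx -96.014$)
$P{\left(B \right)} = 3 - 185 B$ ($P{\left(B \right)} = - 185 B + 3 = 3 - 185 B$)
$\frac{1}{P{\left(y \right)}} = \frac{1}{3 - - \frac{35525}{2}} = \frac{1}{3 + \frac{35525}{2}} = \frac{1}{\frac{35531}{2}} = \frac{2}{35531}$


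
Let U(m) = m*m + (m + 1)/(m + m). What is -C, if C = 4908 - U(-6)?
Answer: -58459/12 ≈ -4871.6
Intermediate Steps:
U(m) = m² + (1 + m)/(2*m) (U(m) = m² + (1 + m)/((2*m)) = m² + (1 + m)*(1/(2*m)) = m² + (1 + m)/(2*m))
C = 58459/12 (C = 4908 - (1 - 6 + 2*(-6)³)/(2*(-6)) = 4908 - (-1)*(1 - 6 + 2*(-216))/(2*6) = 4908 - (-1)*(1 - 6 - 432)/(2*6) = 4908 - (-1)*(-437)/(2*6) = 4908 - 1*437/12 = 4908 - 437/12 = 58459/12 ≈ 4871.6)
-C = -1*58459/12 = -58459/12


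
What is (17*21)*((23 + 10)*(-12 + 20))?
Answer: 94248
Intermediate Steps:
(17*21)*((23 + 10)*(-12 + 20)) = 357*(33*8) = 357*264 = 94248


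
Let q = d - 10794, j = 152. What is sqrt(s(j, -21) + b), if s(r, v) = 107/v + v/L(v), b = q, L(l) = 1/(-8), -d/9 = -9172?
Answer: sqrt(31715355)/21 ≈ 268.17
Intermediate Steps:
d = 82548 (d = -9*(-9172) = 82548)
q = 71754 (q = 82548 - 10794 = 71754)
L(l) = -1/8
b = 71754
s(r, v) = -8*v + 107/v (s(r, v) = 107/v + v/(-1/8) = 107/v + v*(-8) = 107/v - 8*v = -8*v + 107/v)
sqrt(s(j, -21) + b) = sqrt((-8*(-21) + 107/(-21)) + 71754) = sqrt((168 + 107*(-1/21)) + 71754) = sqrt((168 - 107/21) + 71754) = sqrt(3421/21 + 71754) = sqrt(1510255/21) = sqrt(31715355)/21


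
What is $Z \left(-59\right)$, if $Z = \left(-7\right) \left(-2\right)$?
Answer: $-826$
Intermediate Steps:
$Z = 14$
$Z \left(-59\right) = 14 \left(-59\right) = -826$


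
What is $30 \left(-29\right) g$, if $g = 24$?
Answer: $-20880$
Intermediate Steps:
$30 \left(-29\right) g = 30 \left(-29\right) 24 = \left(-870\right) 24 = -20880$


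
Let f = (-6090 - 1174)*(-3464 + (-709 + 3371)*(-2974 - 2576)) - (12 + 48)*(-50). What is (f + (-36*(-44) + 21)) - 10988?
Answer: 107344218513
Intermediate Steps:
f = 107344227896 (f = -7264*(-3464 + 2662*(-5550)) - 60*(-50) = -7264*(-3464 - 14774100) - 1*(-3000) = -7264*(-14777564) + 3000 = 107344224896 + 3000 = 107344227896)
(f + (-36*(-44) + 21)) - 10988 = (107344227896 + (-36*(-44) + 21)) - 10988 = (107344227896 + (1584 + 21)) - 10988 = (107344227896 + 1605) - 10988 = 107344229501 - 10988 = 107344218513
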